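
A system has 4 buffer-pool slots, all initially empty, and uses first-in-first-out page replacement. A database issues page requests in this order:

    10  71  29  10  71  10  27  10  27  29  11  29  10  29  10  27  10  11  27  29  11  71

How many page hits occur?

15

10 -> miss, frames {10}
71 -> miss, frames {10,71}
29 -> miss, frames {10,71,29}
10 -> hit
71 -> hit
10 -> hit
27 -> miss, frames {10,71,29,27}
10 -> hit
27 -> hit
29 -> hit
11 -> miss, evict 10, frames {71,29,27,11}
29 -> hit
10 -> miss, evict 71, frames {29,27,11,10}
29 -> hit
10 -> hit
27 -> hit
10 -> hit
11 -> hit
27 -> hit
29 -> hit
11 -> hit
71 -> miss, evict 29, frames {27,11,10,71}
Hits: 15.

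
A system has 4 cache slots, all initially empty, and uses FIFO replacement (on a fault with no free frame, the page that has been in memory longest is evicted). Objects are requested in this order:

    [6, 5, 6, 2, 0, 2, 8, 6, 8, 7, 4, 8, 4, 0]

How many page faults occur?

6: fault, frames (6)
5: fault, frames (6 5)
6: hit
2: fault, frames (6 5 2)
0: fault, frames (6 5 2 0)
2: hit
8: fault, evict 6, frames (5 2 0 8)
6: fault, evict 5, frames (2 0 8 6)
8: hit
7: fault, evict 2, frames (0 8 6 7)
4: fault, evict 0, frames (8 6 7 4)
8: hit
4: hit
0: fault, evict 8, frames (6 7 4 0)
Page faults: 9.

9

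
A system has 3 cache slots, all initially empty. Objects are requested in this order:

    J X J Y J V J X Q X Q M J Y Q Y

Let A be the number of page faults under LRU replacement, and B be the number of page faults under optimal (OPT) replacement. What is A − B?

Under LRU: F F . F . F . F F . . F F F F . → 10 faults.
Under OPT: F F . F . F . . F . . F . F . . → 7 faults.
A − B = 10 − 7 = 3.

3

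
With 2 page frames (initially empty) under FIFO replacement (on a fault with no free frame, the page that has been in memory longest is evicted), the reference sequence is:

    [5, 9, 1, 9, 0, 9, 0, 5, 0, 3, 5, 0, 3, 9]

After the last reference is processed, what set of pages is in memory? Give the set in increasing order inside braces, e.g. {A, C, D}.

{3, 9}

5 -> miss, frames [5]
9 -> miss, frames [5, 9]
1 -> miss, evict 5, frames [9, 1]
9 -> hit
0 -> miss, evict 9, frames [1, 0]
9 -> miss, evict 1, frames [0, 9]
0 -> hit
5 -> miss, evict 0, frames [9, 5]
0 -> miss, evict 9, frames [5, 0]
3 -> miss, evict 5, frames [0, 3]
5 -> miss, evict 0, frames [3, 5]
0 -> miss, evict 3, frames [5, 0]
3 -> miss, evict 5, frames [0, 3]
9 -> miss, evict 0, frames [3, 9]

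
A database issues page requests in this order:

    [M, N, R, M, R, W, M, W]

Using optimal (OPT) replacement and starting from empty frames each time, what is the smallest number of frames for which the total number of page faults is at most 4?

f=1: 8 faults
f=2: 4 faults
f=3: 4 faults
f=4: 4 faults
Smallest f with faults ≤ 4 is 2.

2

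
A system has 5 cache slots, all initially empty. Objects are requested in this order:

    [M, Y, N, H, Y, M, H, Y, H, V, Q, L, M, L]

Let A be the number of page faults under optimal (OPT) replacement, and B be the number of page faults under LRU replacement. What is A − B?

-1

Under OPT: F F F F . . . . . F F F . . → 7 faults.
Under LRU: F F F F . . . . . F F F F . → 8 faults.
A − B = 7 − 8 = -1.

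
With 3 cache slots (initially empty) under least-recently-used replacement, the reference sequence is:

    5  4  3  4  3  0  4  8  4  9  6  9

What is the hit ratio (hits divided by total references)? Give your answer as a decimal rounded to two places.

0.42

5: fault, frames [5]
4: fault, frames [5, 4]
3: fault, frames [5, 4, 3]
4: hit
3: hit
0: fault, evict 5, frames [4, 3, 0]
4: hit
8: fault, evict 3, frames [0, 4, 8]
4: hit
9: fault, evict 0, frames [8, 4, 9]
6: fault, evict 8, frames [4, 9, 6]
9: hit
Hits: 5 of 12 references → 5/12 = 0.4167.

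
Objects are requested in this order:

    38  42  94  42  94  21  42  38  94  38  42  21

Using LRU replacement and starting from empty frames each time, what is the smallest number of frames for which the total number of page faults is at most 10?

2

f=1: 12 faults
f=2: 9 faults
f=3: 7 faults
f=4: 4 faults
Smallest f with faults ≤ 10 is 2.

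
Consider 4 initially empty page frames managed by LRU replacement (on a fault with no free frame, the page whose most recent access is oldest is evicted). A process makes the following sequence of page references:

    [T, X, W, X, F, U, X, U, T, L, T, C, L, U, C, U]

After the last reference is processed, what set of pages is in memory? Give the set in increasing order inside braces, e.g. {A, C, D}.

T -> fault, frames {T}
X -> fault, frames {T,X}
W -> fault, frames {T,X,W}
X -> hit
F -> fault, frames {T,W,X,F}
U -> fault, evict T, frames {W,X,F,U}
X -> hit
U -> hit
T -> fault, evict W, frames {F,X,U,T}
L -> fault, evict F, frames {X,U,T,L}
T -> hit
C -> fault, evict X, frames {U,L,T,C}
L -> hit
U -> hit
C -> hit
U -> hit

{C, L, T, U}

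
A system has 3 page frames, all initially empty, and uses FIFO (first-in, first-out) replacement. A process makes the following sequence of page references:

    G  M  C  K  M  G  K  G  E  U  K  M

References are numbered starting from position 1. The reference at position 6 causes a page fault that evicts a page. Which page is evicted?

pos 1: G → fault, frames [G]
pos 2: M → fault, frames [G, M]
pos 3: C → fault, frames [G, M, C]
pos 4: K → fault, evict G, frames [M, C, K]
pos 5: M → hit
pos 6: G → fault, evict M, frames [C, K, G]
At position 6, page M is evicted.

M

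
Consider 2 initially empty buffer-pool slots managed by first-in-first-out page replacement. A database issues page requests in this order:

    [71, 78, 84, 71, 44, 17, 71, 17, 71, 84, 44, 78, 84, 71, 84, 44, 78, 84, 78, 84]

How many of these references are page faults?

71 → miss, frames [71]
78 → miss, frames [71, 78]
84 → miss, evict 71, frames [78, 84]
71 → miss, evict 78, frames [84, 71]
44 → miss, evict 84, frames [71, 44]
17 → miss, evict 71, frames [44, 17]
71 → miss, evict 44, frames [17, 71]
17 → hit
71 → hit
84 → miss, evict 17, frames [71, 84]
44 → miss, evict 71, frames [84, 44]
78 → miss, evict 84, frames [44, 78]
84 → miss, evict 44, frames [78, 84]
71 → miss, evict 78, frames [84, 71]
84 → hit
44 → miss, evict 84, frames [71, 44]
78 → miss, evict 71, frames [44, 78]
84 → miss, evict 44, frames [78, 84]
78 → hit
84 → hit
Page faults: 15.

15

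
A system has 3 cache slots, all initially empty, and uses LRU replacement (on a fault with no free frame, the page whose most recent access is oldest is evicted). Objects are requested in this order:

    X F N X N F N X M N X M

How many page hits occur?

X → miss, frames [X]
F → miss, frames [X, F]
N → miss, frames [X, F, N]
X → hit
N → hit
F → hit
N → hit
X → hit
M → miss, evict F, frames [N, X, M]
N → hit
X → hit
M → hit
Hits: 8.

8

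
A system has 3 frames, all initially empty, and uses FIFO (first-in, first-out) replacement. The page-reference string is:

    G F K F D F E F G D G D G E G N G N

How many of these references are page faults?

11

G → fault, frames (G)
F → fault, frames (G F)
K → fault, frames (G F K)
F → hit
D → fault, evict G, frames (F K D)
F → hit
E → fault, evict F, frames (K D E)
F → fault, evict K, frames (D E F)
G → fault, evict D, frames (E F G)
D → fault, evict E, frames (F G D)
G → hit
D → hit
G → hit
E → fault, evict F, frames (G D E)
G → hit
N → fault, evict G, frames (D E N)
G → fault, evict D, frames (E N G)
N → hit
Page faults: 11.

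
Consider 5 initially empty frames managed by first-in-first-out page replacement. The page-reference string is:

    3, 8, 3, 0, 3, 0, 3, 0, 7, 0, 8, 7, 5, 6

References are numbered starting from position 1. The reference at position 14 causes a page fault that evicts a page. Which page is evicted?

3

pos 1: 3: fault, frames {3}
pos 2: 8: fault, frames {3,8}
pos 3: 3: hit
pos 4: 0: fault, frames {3,8,0}
pos 5: 3: hit
pos 6: 0: hit
pos 7: 3: hit
pos 8: 0: hit
pos 9: 7: fault, frames {3,8,0,7}
pos 10: 0: hit
pos 11: 8: hit
pos 12: 7: hit
pos 13: 5: fault, frames {3,8,0,7,5}
pos 14: 6: fault, evict 3, frames {8,0,7,5,6}
At position 14, page 3 is evicted.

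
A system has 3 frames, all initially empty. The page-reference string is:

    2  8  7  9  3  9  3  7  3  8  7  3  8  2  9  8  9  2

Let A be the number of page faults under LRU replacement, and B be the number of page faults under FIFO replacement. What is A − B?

Under LRU: F F F F F . . . . F . . . F F . . . → 8 faults.
Under FIFO: F F F F F . . . . F F . . F F F . . → 10 faults.
A − B = 8 − 10 = -2.

-2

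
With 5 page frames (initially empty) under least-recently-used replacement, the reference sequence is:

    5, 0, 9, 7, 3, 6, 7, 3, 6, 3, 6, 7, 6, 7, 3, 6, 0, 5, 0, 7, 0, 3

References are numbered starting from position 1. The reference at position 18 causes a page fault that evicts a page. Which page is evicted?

pos 1: 5: fault, frames [5]
pos 2: 0: fault, frames [5, 0]
pos 3: 9: fault, frames [5, 0, 9]
pos 4: 7: fault, frames [5, 0, 9, 7]
pos 5: 3: fault, frames [5, 0, 9, 7, 3]
pos 6: 6: fault, evict 5, frames [0, 9, 7, 3, 6]
pos 7: 7: hit
pos 8: 3: hit
pos 9: 6: hit
pos 10: 3: hit
pos 11: 6: hit
pos 12: 7: hit
pos 13: 6: hit
pos 14: 7: hit
pos 15: 3: hit
pos 16: 6: hit
pos 17: 0: hit
pos 18: 5: fault, evict 9, frames [7, 3, 6, 0, 5]
At position 18, page 9 is evicted.

9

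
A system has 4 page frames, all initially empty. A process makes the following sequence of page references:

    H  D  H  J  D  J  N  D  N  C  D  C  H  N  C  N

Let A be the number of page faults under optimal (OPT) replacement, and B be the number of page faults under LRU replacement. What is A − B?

Under OPT: F F . F . . F . . F . . . . . . → 5 faults.
Under LRU: F F . F . . F . . F . . F . . . → 6 faults.
A − B = 5 − 6 = -1.

-1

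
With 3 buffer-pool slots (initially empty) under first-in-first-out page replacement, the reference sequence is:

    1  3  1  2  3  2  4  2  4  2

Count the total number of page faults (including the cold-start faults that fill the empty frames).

4

1: fault, frames [1]
3: fault, frames [1, 3]
1: hit
2: fault, frames [1, 3, 2]
3: hit
2: hit
4: fault, evict 1, frames [3, 2, 4]
2: hit
4: hit
2: hit
Page faults: 4.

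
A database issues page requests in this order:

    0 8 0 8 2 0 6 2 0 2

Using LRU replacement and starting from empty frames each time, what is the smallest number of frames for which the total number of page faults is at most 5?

f=1: 10 faults
f=2: 7 faults
f=3: 4 faults
f=4: 4 faults
Smallest f with faults ≤ 5 is 3.

3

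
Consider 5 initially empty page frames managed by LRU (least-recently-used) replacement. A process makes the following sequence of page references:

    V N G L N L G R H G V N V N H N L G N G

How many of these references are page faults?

9

V -> fault, frames [V]
N -> fault, frames [V, N]
G -> fault, frames [V, N, G]
L -> fault, frames [V, N, G, L]
N -> hit
L -> hit
G -> hit
R -> fault, frames [V, N, L, G, R]
H -> fault, evict V, frames [N, L, G, R, H]
G -> hit
V -> fault, evict N, frames [L, R, H, G, V]
N -> fault, evict L, frames [R, H, G, V, N]
V -> hit
N -> hit
H -> hit
N -> hit
L -> fault, evict R, frames [G, V, H, N, L]
G -> hit
N -> hit
G -> hit
Page faults: 9.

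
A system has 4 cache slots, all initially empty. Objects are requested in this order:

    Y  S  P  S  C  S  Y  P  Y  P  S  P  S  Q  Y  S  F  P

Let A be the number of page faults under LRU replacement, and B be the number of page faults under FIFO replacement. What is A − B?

-2

Under LRU: F F F . F . . . . . . . . F . . F F → 7 faults.
Under FIFO: F F F . F . . . . . . . . F F F F F → 9 faults.
A − B = 7 − 9 = -2.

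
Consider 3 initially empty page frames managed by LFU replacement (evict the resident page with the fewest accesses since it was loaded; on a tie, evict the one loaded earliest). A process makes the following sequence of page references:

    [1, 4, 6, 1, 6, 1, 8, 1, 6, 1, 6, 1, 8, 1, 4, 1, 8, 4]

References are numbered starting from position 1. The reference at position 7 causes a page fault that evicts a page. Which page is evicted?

pos 1: 1: miss, frames [1]
pos 2: 4: miss, frames [1, 4]
pos 3: 6: miss, frames [1, 4, 6]
pos 4: 1: hit
pos 5: 6: hit
pos 6: 1: hit
pos 7: 8: miss, evict 4, frames [1, 6, 8]
At position 7, page 4 is evicted.

4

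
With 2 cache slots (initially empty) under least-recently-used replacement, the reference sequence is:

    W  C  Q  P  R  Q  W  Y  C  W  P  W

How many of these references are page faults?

11

W -> fault, frames [W]
C -> fault, frames [W, C]
Q -> fault, evict W, frames [C, Q]
P -> fault, evict C, frames [Q, P]
R -> fault, evict Q, frames [P, R]
Q -> fault, evict P, frames [R, Q]
W -> fault, evict R, frames [Q, W]
Y -> fault, evict Q, frames [W, Y]
C -> fault, evict W, frames [Y, C]
W -> fault, evict Y, frames [C, W]
P -> fault, evict C, frames [W, P]
W -> hit
Page faults: 11.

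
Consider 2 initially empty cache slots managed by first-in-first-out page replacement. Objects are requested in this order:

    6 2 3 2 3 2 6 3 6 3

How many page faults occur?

4

6 → miss, frames (6)
2 → miss, frames (6 2)
3 → miss, evict 6, frames (2 3)
2 → hit
3 → hit
2 → hit
6 → miss, evict 2, frames (3 6)
3 → hit
6 → hit
3 → hit
Page faults: 4.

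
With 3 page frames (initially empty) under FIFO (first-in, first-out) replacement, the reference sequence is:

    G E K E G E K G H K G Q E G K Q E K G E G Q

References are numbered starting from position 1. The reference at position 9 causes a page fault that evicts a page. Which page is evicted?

G

pos 1: G → miss, frames {G}
pos 2: E → miss, frames {G,E}
pos 3: K → miss, frames {G,E,K}
pos 4: E → hit
pos 5: G → hit
pos 6: E → hit
pos 7: K → hit
pos 8: G → hit
pos 9: H → miss, evict G, frames {E,K,H}
At position 9, page G is evicted.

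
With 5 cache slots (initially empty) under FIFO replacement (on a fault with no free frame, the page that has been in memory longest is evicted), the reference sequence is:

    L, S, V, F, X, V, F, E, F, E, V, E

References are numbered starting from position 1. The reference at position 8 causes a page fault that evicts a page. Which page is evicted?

pos 1: L: fault, frames [L]
pos 2: S: fault, frames [L, S]
pos 3: V: fault, frames [L, S, V]
pos 4: F: fault, frames [L, S, V, F]
pos 5: X: fault, frames [L, S, V, F, X]
pos 6: V: hit
pos 7: F: hit
pos 8: E: fault, evict L, frames [S, V, F, X, E]
At position 8, page L is evicted.

L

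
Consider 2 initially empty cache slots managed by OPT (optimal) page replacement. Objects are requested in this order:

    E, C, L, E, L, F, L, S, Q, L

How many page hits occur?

4

E -> fault, frames {E}
C -> fault, frames {E,C}
L -> fault, evict C, frames {E,L}
E -> hit
L -> hit
F -> fault, evict E, frames {L,F}
L -> hit
S -> fault, evict F, frames {L,S}
Q -> fault, evict S, frames {L,Q}
L -> hit
Hits: 4.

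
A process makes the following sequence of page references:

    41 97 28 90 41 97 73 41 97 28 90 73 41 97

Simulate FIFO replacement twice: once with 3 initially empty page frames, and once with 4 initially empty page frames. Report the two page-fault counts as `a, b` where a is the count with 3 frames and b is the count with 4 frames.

3 frames: F F F F F F F . . F F . F F → 11 faults.
4 frames: F F F F . . F F F F F F F F → 12 faults.
12 > 11: adding a frame increased faults — Belady's anomaly.

11, 12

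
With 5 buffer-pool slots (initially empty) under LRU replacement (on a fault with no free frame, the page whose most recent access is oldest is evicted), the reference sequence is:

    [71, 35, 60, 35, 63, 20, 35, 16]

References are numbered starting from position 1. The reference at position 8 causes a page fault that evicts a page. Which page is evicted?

71

pos 1: 71 → fault, frames {71}
pos 2: 35 → fault, frames {71,35}
pos 3: 60 → fault, frames {71,35,60}
pos 4: 35 → hit
pos 5: 63 → fault, frames {71,60,35,63}
pos 6: 20 → fault, frames {71,60,35,63,20}
pos 7: 35 → hit
pos 8: 16 → fault, evict 71, frames {60,63,20,35,16}
At position 8, page 71 is evicted.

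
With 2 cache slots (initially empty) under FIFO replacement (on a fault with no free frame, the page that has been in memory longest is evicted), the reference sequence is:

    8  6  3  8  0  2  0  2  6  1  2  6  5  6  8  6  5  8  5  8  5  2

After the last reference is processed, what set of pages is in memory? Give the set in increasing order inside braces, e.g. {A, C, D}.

8 → miss, frames {8}
6 → miss, frames {8,6}
3 → miss, evict 8, frames {6,3}
8 → miss, evict 6, frames {3,8}
0 → miss, evict 3, frames {8,0}
2 → miss, evict 8, frames {0,2}
0 → hit
2 → hit
6 → miss, evict 0, frames {2,6}
1 → miss, evict 2, frames {6,1}
2 → miss, evict 6, frames {1,2}
6 → miss, evict 1, frames {2,6}
5 → miss, evict 2, frames {6,5}
6 → hit
8 → miss, evict 6, frames {5,8}
6 → miss, evict 5, frames {8,6}
5 → miss, evict 8, frames {6,5}
8 → miss, evict 6, frames {5,8}
5 → hit
8 → hit
5 → hit
2 → miss, evict 5, frames {8,2}

{2, 8}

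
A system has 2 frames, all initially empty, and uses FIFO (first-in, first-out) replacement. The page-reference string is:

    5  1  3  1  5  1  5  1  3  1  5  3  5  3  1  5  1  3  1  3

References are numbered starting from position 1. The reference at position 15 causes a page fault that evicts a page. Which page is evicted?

pos 1: 5 → fault, frames {5}
pos 2: 1 → fault, frames {5,1}
pos 3: 3 → fault, evict 5, frames {1,3}
pos 4: 1 → hit
pos 5: 5 → fault, evict 1, frames {3,5}
pos 6: 1 → fault, evict 3, frames {5,1}
pos 7: 5 → hit
pos 8: 1 → hit
pos 9: 3 → fault, evict 5, frames {1,3}
pos 10: 1 → hit
pos 11: 5 → fault, evict 1, frames {3,5}
pos 12: 3 → hit
pos 13: 5 → hit
pos 14: 3 → hit
pos 15: 1 → fault, evict 3, frames {5,1}
At position 15, page 3 is evicted.

3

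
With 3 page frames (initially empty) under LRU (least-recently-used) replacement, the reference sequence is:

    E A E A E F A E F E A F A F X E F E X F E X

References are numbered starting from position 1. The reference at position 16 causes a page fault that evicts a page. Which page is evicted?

A

pos 1: E -> fault, frames (E)
pos 2: A -> fault, frames (E A)
pos 3: E -> hit
pos 4: A -> hit
pos 5: E -> hit
pos 6: F -> fault, frames (A E F)
pos 7: A -> hit
pos 8: E -> hit
pos 9: F -> hit
pos 10: E -> hit
pos 11: A -> hit
pos 12: F -> hit
pos 13: A -> hit
pos 14: F -> hit
pos 15: X -> fault, evict E, frames (A F X)
pos 16: E -> fault, evict A, frames (F X E)
At position 16, page A is evicted.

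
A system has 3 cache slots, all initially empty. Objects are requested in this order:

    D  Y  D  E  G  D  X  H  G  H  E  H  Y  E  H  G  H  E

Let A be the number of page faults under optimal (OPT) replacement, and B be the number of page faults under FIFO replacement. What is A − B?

Under OPT: F F . F F . F F . . . . F . . F . . → 8 faults.
Under FIFO: F F . F F F F F F . F . F . F F . F → 13 faults.
A − B = 8 − 13 = -5.

-5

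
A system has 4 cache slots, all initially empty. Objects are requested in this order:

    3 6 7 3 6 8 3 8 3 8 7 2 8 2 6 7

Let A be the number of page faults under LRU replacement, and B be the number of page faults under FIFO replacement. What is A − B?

Under LRU: F F F . . F . . . . . F . . F . → 6 faults.
Under FIFO: F F F . . F . . . . . F . . . . → 5 faults.
A − B = 6 − 5 = 1.

1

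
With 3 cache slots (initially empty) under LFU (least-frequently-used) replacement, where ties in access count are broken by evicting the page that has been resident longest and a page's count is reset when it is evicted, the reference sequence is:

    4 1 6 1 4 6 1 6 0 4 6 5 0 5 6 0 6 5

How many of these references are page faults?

10

4 → miss, frames [4]
1 → miss, frames [4, 1]
6 → miss, frames [4, 1, 6]
1 → hit
4 → hit
6 → hit
1 → hit
6 → hit
0 → miss, evict 4, frames [1, 6, 0]
4 → miss, evict 0, frames [1, 6, 4]
6 → hit
5 → miss, evict 4, frames [1, 6, 5]
0 → miss, evict 5, frames [1, 6, 0]
5 → miss, evict 0, frames [1, 6, 5]
6 → hit
0 → miss, evict 5, frames [1, 6, 0]
6 → hit
5 → miss, evict 0, frames [1, 6, 5]
Page faults: 10.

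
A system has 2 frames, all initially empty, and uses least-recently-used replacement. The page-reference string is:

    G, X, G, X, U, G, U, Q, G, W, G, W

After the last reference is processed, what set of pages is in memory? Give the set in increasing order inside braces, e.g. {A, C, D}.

{G, W}

G: fault, frames (G)
X: fault, frames (G X)
G: hit
X: hit
U: fault, evict G, frames (X U)
G: fault, evict X, frames (U G)
U: hit
Q: fault, evict G, frames (U Q)
G: fault, evict U, frames (Q G)
W: fault, evict Q, frames (G W)
G: hit
W: hit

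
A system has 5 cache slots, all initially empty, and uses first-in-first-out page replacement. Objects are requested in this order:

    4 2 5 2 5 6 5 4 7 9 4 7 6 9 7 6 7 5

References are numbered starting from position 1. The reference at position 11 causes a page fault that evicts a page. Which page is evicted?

2

pos 1: 4: fault, frames [4]
pos 2: 2: fault, frames [4, 2]
pos 3: 5: fault, frames [4, 2, 5]
pos 4: 2: hit
pos 5: 5: hit
pos 6: 6: fault, frames [4, 2, 5, 6]
pos 7: 5: hit
pos 8: 4: hit
pos 9: 7: fault, frames [4, 2, 5, 6, 7]
pos 10: 9: fault, evict 4, frames [2, 5, 6, 7, 9]
pos 11: 4: fault, evict 2, frames [5, 6, 7, 9, 4]
At position 11, page 2 is evicted.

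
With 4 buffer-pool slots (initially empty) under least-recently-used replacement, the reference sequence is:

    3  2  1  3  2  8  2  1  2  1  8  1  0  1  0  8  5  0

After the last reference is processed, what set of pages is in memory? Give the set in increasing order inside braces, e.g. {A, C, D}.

{0, 1, 5, 8}

3 -> fault, frames {3}
2 -> fault, frames {3,2}
1 -> fault, frames {3,2,1}
3 -> hit
2 -> hit
8 -> fault, frames {1,3,2,8}
2 -> hit
1 -> hit
2 -> hit
1 -> hit
8 -> hit
1 -> hit
0 -> fault, evict 3, frames {2,8,1,0}
1 -> hit
0 -> hit
8 -> hit
5 -> fault, evict 2, frames {1,0,8,5}
0 -> hit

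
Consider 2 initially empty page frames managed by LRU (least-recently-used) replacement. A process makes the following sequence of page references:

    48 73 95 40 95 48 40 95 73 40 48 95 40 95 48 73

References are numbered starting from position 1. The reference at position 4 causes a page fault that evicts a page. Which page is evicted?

73

pos 1: 48 → fault, frames {48}
pos 2: 73 → fault, frames {48,73}
pos 3: 95 → fault, evict 48, frames {73,95}
pos 4: 40 → fault, evict 73, frames {95,40}
At position 4, page 73 is evicted.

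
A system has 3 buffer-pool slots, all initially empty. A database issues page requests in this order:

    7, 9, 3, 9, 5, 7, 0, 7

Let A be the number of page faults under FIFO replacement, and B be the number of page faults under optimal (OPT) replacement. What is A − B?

Under FIFO: F F F . F F F . → 6 faults.
Under OPT: F F F . F . F . → 5 faults.
A − B = 6 − 5 = 1.

1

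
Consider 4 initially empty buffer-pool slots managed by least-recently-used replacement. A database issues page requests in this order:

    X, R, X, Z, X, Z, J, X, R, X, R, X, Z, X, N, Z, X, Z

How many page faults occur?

5

X: miss, frames (X)
R: miss, frames (X R)
X: hit
Z: miss, frames (R X Z)
X: hit
Z: hit
J: miss, frames (R X Z J)
X: hit
R: hit
X: hit
R: hit
X: hit
Z: hit
X: hit
N: miss, evict J, frames (R Z X N)
Z: hit
X: hit
Z: hit
Page faults: 5.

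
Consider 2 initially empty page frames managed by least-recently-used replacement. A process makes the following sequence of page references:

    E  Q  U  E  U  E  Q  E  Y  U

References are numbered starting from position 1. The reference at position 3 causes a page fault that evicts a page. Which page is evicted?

E

pos 1: E: fault, frames [E]
pos 2: Q: fault, frames [E, Q]
pos 3: U: fault, evict E, frames [Q, U]
At position 3, page E is evicted.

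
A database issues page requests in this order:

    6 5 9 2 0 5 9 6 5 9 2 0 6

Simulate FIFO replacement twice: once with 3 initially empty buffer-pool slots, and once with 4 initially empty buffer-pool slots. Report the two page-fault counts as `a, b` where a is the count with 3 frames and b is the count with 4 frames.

10, 11

3 frames: F F F F F F F F . . F F . → 10 faults.
4 frames: F F F F F . . F F F F F F → 11 faults.
11 > 10: adding a frame increased faults — Belady's anomaly.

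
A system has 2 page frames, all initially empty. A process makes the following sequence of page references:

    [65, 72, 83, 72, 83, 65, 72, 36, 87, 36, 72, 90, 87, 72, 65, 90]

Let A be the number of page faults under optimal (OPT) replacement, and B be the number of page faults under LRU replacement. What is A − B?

Under OPT: F F F . . F . F F . F F . F F . → 10 faults.
Under LRU: F F F . . F F F F . F F F F F F → 13 faults.
A − B = 10 − 13 = -3.

-3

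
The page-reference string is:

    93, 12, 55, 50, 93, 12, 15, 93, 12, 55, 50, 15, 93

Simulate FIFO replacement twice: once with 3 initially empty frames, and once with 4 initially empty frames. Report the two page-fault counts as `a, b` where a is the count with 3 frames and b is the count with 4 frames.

10, 11

3 frames: F F F F F F F . . F F . F → 10 faults.
4 frames: F F F F . . F F F F F F F → 11 faults.
11 > 10: adding a frame increased faults — Belady's anomaly.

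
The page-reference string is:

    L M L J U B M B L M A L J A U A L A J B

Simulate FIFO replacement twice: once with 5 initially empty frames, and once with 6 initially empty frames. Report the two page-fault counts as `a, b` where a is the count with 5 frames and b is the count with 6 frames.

7, 6

5 frames: F F . F F F . . . . F F . . . . . . . . → 7 faults.
6 frames: F F . F F F . . . . F . . . . . . . . . → 6 faults.
6 < 7: adding a frame reduced faults, as is typical.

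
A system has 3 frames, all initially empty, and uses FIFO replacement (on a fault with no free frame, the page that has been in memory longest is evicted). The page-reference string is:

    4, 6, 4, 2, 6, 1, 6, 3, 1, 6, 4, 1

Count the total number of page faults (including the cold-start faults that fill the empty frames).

4 -> miss, frames [4]
6 -> miss, frames [4, 6]
4 -> hit
2 -> miss, frames [4, 6, 2]
6 -> hit
1 -> miss, evict 4, frames [6, 2, 1]
6 -> hit
3 -> miss, evict 6, frames [2, 1, 3]
1 -> hit
6 -> miss, evict 2, frames [1, 3, 6]
4 -> miss, evict 1, frames [3, 6, 4]
1 -> miss, evict 3, frames [6, 4, 1]
Page faults: 8.

8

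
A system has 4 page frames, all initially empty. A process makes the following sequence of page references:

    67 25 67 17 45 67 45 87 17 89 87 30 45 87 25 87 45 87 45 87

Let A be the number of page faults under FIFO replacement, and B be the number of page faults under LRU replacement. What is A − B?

1

Under FIFO: F F . F F . . F . F . F . . F . F F . . → 10 faults.
Under LRU: F F . F F . . F . F . F F . F . . . . . → 9 faults.
A − B = 10 − 9 = 1.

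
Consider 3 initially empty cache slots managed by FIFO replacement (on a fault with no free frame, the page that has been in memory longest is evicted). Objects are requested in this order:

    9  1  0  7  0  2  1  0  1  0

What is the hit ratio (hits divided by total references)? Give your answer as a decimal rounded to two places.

0.30

9: fault, frames {9}
1: fault, frames {9,1}
0: fault, frames {9,1,0}
7: fault, evict 9, frames {1,0,7}
0: hit
2: fault, evict 1, frames {0,7,2}
1: fault, evict 0, frames {7,2,1}
0: fault, evict 7, frames {2,1,0}
1: hit
0: hit
Hits: 3 of 10 references → 3/10 = 0.3000.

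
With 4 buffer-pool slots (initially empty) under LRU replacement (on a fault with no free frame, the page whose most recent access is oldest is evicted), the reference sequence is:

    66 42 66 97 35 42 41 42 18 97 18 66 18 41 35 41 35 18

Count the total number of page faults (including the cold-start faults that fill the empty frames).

10

66 -> miss, frames {66}
42 -> miss, frames {66,42}
66 -> hit
97 -> miss, frames {42,66,97}
35 -> miss, frames {42,66,97,35}
42 -> hit
41 -> miss, evict 66, frames {97,35,42,41}
42 -> hit
18 -> miss, evict 97, frames {35,41,42,18}
97 -> miss, evict 35, frames {41,42,18,97}
18 -> hit
66 -> miss, evict 41, frames {42,97,18,66}
18 -> hit
41 -> miss, evict 42, frames {97,66,18,41}
35 -> miss, evict 97, frames {66,18,41,35}
41 -> hit
35 -> hit
18 -> hit
Page faults: 10.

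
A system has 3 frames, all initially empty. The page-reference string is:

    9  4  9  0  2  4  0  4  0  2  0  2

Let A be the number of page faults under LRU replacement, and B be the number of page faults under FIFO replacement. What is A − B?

Under LRU: F F . F F F . . . . . . → 5 faults.
Under FIFO: F F . F F . . . . . . . → 4 faults.
A − B = 5 − 4 = 1.

1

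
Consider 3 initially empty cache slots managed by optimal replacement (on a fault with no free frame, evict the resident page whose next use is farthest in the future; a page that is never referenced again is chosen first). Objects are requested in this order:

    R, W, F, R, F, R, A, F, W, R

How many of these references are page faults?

R -> fault, frames {R}
W -> fault, frames {R,W}
F -> fault, frames {R,W,F}
R -> hit
F -> hit
R -> hit
A -> fault, evict R, frames {W,F,A}
F -> hit
W -> hit
R -> fault, evict A, frames {W,F,R}
Page faults: 5.

5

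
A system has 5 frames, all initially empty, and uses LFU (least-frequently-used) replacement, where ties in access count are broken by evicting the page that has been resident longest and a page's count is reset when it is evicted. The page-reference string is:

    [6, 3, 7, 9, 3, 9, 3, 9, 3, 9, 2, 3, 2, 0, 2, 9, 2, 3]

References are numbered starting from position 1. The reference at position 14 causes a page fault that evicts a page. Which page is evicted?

6

pos 1: 6 → miss, frames (6)
pos 2: 3 → miss, frames (6 3)
pos 3: 7 → miss, frames (6 3 7)
pos 4: 9 → miss, frames (6 3 7 9)
pos 5: 3 → hit
pos 6: 9 → hit
pos 7: 3 → hit
pos 8: 9 → hit
pos 9: 3 → hit
pos 10: 9 → hit
pos 11: 2 → miss, frames (6 3 7 9 2)
pos 12: 3 → hit
pos 13: 2 → hit
pos 14: 0 → miss, evict 6, frames (3 7 9 2 0)
At position 14, page 6 is evicted.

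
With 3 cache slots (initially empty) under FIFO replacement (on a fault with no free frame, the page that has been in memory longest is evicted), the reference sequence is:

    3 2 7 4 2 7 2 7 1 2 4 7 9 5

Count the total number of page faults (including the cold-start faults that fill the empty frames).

3 → miss, frames [3]
2 → miss, frames [3, 2]
7 → miss, frames [3, 2, 7]
4 → miss, evict 3, frames [2, 7, 4]
2 → hit
7 → hit
2 → hit
7 → hit
1 → miss, evict 2, frames [7, 4, 1]
2 → miss, evict 7, frames [4, 1, 2]
4 → hit
7 → miss, evict 4, frames [1, 2, 7]
9 → miss, evict 1, frames [2, 7, 9]
5 → miss, evict 2, frames [7, 9, 5]
Page faults: 9.

9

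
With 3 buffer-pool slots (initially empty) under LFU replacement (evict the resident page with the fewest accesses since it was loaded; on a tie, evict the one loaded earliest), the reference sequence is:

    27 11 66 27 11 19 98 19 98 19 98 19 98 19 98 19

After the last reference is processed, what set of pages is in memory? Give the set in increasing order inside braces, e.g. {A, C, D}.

27 → miss, frames (27)
11 → miss, frames (27 11)
66 → miss, frames (27 11 66)
27 → hit
11 → hit
19 → miss, evict 66, frames (27 11 19)
98 → miss, evict 19, frames (27 11 98)
19 → miss, evict 98, frames (27 11 19)
98 → miss, evict 19, frames (27 11 98)
19 → miss, evict 98, frames (27 11 19)
98 → miss, evict 19, frames (27 11 98)
19 → miss, evict 98, frames (27 11 19)
98 → miss, evict 19, frames (27 11 98)
19 → miss, evict 98, frames (27 11 19)
98 → miss, evict 19, frames (27 11 98)
19 → miss, evict 98, frames (27 11 19)

{11, 19, 27}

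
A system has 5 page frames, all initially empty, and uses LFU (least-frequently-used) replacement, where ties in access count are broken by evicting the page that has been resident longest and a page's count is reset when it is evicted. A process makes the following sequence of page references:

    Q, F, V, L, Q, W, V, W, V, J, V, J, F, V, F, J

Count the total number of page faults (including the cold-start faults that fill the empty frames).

7

Q: fault, frames {Q}
F: fault, frames {Q,F}
V: fault, frames {Q,F,V}
L: fault, frames {Q,F,V,L}
Q: hit
W: fault, frames {Q,F,V,L,W}
V: hit
W: hit
V: hit
J: fault, evict F, frames {Q,V,L,W,J}
V: hit
J: hit
F: fault, evict L, frames {Q,V,W,J,F}
V: hit
F: hit
J: hit
Page faults: 7.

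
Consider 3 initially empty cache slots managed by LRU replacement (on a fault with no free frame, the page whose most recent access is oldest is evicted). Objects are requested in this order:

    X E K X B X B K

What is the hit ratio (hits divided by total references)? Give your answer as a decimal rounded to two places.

X → miss, frames [X]
E → miss, frames [X, E]
K → miss, frames [X, E, K]
X → hit
B → miss, evict E, frames [K, X, B]
X → hit
B → hit
K → hit
Hits: 4 of 8 references → 4/8 = 0.5000.

0.50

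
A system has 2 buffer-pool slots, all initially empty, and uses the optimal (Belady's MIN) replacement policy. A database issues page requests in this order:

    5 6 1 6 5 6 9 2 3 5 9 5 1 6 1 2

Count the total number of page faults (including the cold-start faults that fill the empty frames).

5 -> miss, frames [5]
6 -> miss, frames [5, 6]
1 -> miss, evict 5, frames [6, 1]
6 -> hit
5 -> miss, evict 1, frames [6, 5]
6 -> hit
9 -> miss, evict 6, frames [5, 9]
2 -> miss, evict 9, frames [5, 2]
3 -> miss, evict 2, frames [5, 3]
5 -> hit
9 -> miss, evict 3, frames [5, 9]
5 -> hit
1 -> miss, evict 9, frames [5, 1]
6 -> miss, evict 5, frames [1, 6]
1 -> hit
2 -> miss, evict 6, frames [1, 2]
Page faults: 11.

11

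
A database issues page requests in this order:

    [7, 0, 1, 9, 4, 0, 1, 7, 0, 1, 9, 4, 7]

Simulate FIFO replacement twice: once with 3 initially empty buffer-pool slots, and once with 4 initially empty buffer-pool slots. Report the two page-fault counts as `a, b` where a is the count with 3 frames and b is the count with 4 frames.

10, 11

3 frames: F F F F F F F F . . F F . → 10 faults.
4 frames: F F F F F . . F F F F F F → 11 faults.
11 > 10: adding a frame increased faults — Belady's anomaly.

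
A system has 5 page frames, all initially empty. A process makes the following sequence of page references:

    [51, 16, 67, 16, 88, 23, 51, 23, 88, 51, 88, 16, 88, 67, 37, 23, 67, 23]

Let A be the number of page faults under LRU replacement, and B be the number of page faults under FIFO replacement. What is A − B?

1

Under LRU: F F F . F F . . . . . . . . F F . . → 7 faults.
Under FIFO: F F F . F F . . . . . . . . F . . . → 6 faults.
A − B = 7 − 6 = 1.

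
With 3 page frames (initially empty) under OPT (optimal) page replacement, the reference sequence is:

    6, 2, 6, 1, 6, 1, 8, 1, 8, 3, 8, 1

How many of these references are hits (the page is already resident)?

7

6 → miss, frames (6)
2 → miss, frames (6 2)
6 → hit
1 → miss, frames (6 2 1)
6 → hit
1 → hit
8 → miss, evict 2, frames (6 1 8)
1 → hit
8 → hit
3 → miss, evict 6, frames (1 8 3)
8 → hit
1 → hit
Hits: 7.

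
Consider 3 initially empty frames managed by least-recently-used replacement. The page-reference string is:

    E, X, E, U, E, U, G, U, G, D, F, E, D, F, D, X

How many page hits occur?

8

E: fault, frames {E}
X: fault, frames {E,X}
E: hit
U: fault, frames {X,E,U}
E: hit
U: hit
G: fault, evict X, frames {E,U,G}
U: hit
G: hit
D: fault, evict E, frames {U,G,D}
F: fault, evict U, frames {G,D,F}
E: fault, evict G, frames {D,F,E}
D: hit
F: hit
D: hit
X: fault, evict E, frames {F,D,X}
Hits: 8.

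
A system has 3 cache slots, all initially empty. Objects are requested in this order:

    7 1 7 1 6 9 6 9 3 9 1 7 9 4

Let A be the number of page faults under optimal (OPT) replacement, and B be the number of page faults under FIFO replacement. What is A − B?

-2

Under OPT: F F . . F F . . F . . F . F → 7 faults.
Under FIFO: F F . . F F . . F . F F F F → 9 faults.
A − B = 7 − 9 = -2.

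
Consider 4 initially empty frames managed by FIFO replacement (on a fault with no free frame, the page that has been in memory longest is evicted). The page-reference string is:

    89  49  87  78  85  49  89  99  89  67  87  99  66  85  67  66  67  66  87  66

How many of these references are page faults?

11

89 -> miss, frames (89)
49 -> miss, frames (89 49)
87 -> miss, frames (89 49 87)
78 -> miss, frames (89 49 87 78)
85 -> miss, evict 89, frames (49 87 78 85)
49 -> hit
89 -> miss, evict 49, frames (87 78 85 89)
99 -> miss, evict 87, frames (78 85 89 99)
89 -> hit
67 -> miss, evict 78, frames (85 89 99 67)
87 -> miss, evict 85, frames (89 99 67 87)
99 -> hit
66 -> miss, evict 89, frames (99 67 87 66)
85 -> miss, evict 99, frames (67 87 66 85)
67 -> hit
66 -> hit
67 -> hit
66 -> hit
87 -> hit
66 -> hit
Page faults: 11.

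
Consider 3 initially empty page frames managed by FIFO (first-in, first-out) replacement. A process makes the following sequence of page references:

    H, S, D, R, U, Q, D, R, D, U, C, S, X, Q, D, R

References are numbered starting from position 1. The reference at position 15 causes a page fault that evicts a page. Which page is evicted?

S

pos 1: H → miss, frames (H)
pos 2: S → miss, frames (H S)
pos 3: D → miss, frames (H S D)
pos 4: R → miss, evict H, frames (S D R)
pos 5: U → miss, evict S, frames (D R U)
pos 6: Q → miss, evict D, frames (R U Q)
pos 7: D → miss, evict R, frames (U Q D)
pos 8: R → miss, evict U, frames (Q D R)
pos 9: D → hit
pos 10: U → miss, evict Q, frames (D R U)
pos 11: C → miss, evict D, frames (R U C)
pos 12: S → miss, evict R, frames (U C S)
pos 13: X → miss, evict U, frames (C S X)
pos 14: Q → miss, evict C, frames (S X Q)
pos 15: D → miss, evict S, frames (X Q D)
At position 15, page S is evicted.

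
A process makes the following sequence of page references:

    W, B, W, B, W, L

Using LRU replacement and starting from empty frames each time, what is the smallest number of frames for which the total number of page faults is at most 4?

2

f=1: 6 faults
f=2: 3 faults
f=3: 3 faults
Smallest f with faults ≤ 4 is 2.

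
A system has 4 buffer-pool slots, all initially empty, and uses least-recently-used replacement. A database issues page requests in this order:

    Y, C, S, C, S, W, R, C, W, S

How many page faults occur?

Y -> fault, frames {Y}
C -> fault, frames {Y,C}
S -> fault, frames {Y,C,S}
C -> hit
S -> hit
W -> fault, frames {Y,C,S,W}
R -> fault, evict Y, frames {C,S,W,R}
C -> hit
W -> hit
S -> hit
Page faults: 5.

5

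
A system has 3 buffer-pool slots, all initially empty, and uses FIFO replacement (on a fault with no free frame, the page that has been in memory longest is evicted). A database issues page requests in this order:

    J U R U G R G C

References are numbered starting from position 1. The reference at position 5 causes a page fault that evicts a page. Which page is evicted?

J

pos 1: J -> miss, frames [J]
pos 2: U -> miss, frames [J, U]
pos 3: R -> miss, frames [J, U, R]
pos 4: U -> hit
pos 5: G -> miss, evict J, frames [U, R, G]
At position 5, page J is evicted.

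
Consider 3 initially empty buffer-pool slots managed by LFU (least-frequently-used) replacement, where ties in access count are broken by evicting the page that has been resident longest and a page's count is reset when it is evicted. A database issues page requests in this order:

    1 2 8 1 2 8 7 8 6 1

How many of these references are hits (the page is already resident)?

4

1: fault, frames {1}
2: fault, frames {1,2}
8: fault, frames {1,2,8}
1: hit
2: hit
8: hit
7: fault, evict 1, frames {2,8,7}
8: hit
6: fault, evict 7, frames {2,8,6}
1: fault, evict 6, frames {2,8,1}
Hits: 4.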